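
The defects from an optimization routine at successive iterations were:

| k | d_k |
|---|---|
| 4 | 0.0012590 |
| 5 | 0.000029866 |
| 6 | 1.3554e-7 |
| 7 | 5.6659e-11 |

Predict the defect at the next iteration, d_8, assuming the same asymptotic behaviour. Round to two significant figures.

7.6e-16

First estimate the order: p ≈ ln(d_7/d_6) / ln(d_6/d_5) = ln(5.6659e-11/1.3554e-7)/ln(1.3554e-7/0.000029866) = ln(0.000418024)/ln(0.00453827) ≈ 1.4420.
Then d_8 ≈ d_7·(d_7/d_6)^p = 5.6659e-11·(0.000418024)^1.4420 = 5.6659e-11·1.34206e-05 ≈ 7.604e-16.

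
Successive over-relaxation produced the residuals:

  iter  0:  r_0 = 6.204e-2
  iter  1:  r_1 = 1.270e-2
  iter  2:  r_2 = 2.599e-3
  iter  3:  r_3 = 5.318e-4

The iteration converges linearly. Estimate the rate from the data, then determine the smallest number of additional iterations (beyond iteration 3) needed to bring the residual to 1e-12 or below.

Rate ρ ≈ r_3/r_2 = 5.318e-4/2.599e-3 = 0.2046.
After j more steps, r_{3+j} ≈ 5.318e-4·ρ^j; need ρ^j ≤ 1e-12/5.318e-4 = 1.88041e-09.
j ≥ ln(1.88041e-09)/ln(0.2046) = -20.0918/-1.58670 = 12.663.
So 13 more iterations are needed.

13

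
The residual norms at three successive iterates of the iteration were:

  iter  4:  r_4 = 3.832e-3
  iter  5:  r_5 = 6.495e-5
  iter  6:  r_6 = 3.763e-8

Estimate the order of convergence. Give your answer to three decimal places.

1.828

p ≈ ln(r_6/r_5) / ln(r_5/r_4)
  = ln(3.763e-8/6.495e-5) / ln(6.495e-5/3.832e-3)
  = ln(0.000579369) / ln(0.0169494)
  = -7.453571 / -4.077523 ≈ 1.827965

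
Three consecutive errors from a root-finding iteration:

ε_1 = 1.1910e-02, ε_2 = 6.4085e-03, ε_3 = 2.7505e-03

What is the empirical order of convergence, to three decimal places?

1.365

p ≈ ln(ε_3/ε_2) / ln(ε_2/ε_1)
  = ln(2.7505e-03/6.4085e-03) / ln(6.4085e-03/1.1910e-02)
  = ln(0.429196) / ln(0.538077)
  = -0.845842 / -0.619754 ≈ 1.364803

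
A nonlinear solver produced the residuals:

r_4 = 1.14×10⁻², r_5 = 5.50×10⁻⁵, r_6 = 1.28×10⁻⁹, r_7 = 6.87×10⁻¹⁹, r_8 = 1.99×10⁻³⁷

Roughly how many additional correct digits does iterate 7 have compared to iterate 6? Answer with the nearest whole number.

9

Digits gained ≈ log₁₀(r_6/r_7) = log₁₀(1.28×10⁻⁹/6.87×10⁻¹⁹) = log₁₀(1.86317e+09) ≈ 9.270.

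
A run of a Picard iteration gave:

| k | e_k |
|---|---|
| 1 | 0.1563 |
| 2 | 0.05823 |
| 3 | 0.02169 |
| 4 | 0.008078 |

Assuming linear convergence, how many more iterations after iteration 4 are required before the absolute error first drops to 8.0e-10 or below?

17

Rate ρ ≈ e_4/e_3 = 0.008078/0.02169 = 0.3724.
After j more steps, e_{4+j} ≈ 0.008078·ρ^j; need ρ^j ≤ 8.0e-10/0.008078 = 9.90344e-08.
j ≥ ln(9.90344e-08)/ln(0.3724) = -16.1278/-0.98779 = 16.327.
So 17 more iterations are needed.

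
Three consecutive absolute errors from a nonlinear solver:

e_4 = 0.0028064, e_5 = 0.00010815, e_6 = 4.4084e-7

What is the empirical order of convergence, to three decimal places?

1.690

p ≈ ln(e_6/e_5) / ln(e_5/e_4)
  = ln(4.4084e-7/0.00010815) / ln(0.00010815/0.0028064)
  = ln(0.00407619) / ln(0.0385369)
  = -5.502593 / -3.256139 ≈ 1.689913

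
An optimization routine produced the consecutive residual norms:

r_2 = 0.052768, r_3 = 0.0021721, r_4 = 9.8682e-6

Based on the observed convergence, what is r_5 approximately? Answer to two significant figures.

First estimate the order: p ≈ ln(r_4/r_3) / ln(r_3/r_2) = ln(9.8682e-6/0.0021721)/ln(0.0021721/0.052768) = ln(0.00454316)/ln(0.0411632) ≈ 1.6908.
Then r_5 ≈ r_4·(r_4/r_3)^p = 9.8682e-6·(0.00454316)^1.6908 = 9.8682e-6·0.000109411 ≈ 1.08e-09.

1.1e-9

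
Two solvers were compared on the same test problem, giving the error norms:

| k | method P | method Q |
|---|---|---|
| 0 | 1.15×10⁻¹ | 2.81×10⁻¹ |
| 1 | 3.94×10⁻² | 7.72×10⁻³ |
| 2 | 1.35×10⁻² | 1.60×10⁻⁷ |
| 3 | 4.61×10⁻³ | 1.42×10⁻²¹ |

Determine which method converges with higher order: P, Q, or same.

Q

Method P: p ≈ ln(4.61×10⁻³/1.35×10⁻²)/ln(1.35×10⁻²/3.94×10⁻²) ≈ 1.00.
Method Q: p ≈ ln(1.42×10⁻²¹/1.60×10⁻⁷)/ln(1.60×10⁻⁷/7.72×10⁻³) ≈ 3.00.
Method Q has the higher order (≈3.0 vs ≈1.0).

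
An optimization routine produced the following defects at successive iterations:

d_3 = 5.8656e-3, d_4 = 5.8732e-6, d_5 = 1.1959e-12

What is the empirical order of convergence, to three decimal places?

p ≈ ln(d_5/d_4) / ln(d_4/d_3)
  = ln(1.1959e-12/5.8732e-6) / ln(5.8732e-6/5.8656e-3)
  = ln(2.0362e-07) / ln(0.0010013)
  = -15.407010 / -6.906456 ≈ 2.230813

2.231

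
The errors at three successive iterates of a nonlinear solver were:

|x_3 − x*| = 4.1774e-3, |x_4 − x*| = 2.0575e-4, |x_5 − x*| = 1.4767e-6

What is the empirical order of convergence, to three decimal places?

1.640

p ≈ ln(|x_5 − x*|/|x_4 − x*|) / ln(|x_4 − x*|/|x_3 − x*|)
  = ln(1.4767e-6/2.0575e-4) / ln(2.0575e-4/4.1774e-3)
  = ln(0.00717716) / ln(0.0492531)
  = -4.936852 / -3.010783 ≈ 1.639724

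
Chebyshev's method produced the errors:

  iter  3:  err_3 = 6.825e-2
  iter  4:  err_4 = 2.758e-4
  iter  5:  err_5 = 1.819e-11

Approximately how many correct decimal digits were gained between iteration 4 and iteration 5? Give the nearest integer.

Digits gained ≈ log₁₀(err_4/err_5) = log₁₀(2.758e-4/1.819e-11) = log₁₀(1.51622e+07) ≈ 7.181.

7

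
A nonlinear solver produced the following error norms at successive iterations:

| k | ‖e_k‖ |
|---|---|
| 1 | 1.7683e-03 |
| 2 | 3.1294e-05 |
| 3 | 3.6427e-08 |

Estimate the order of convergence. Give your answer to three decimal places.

p ≈ ln(‖e_3‖/‖e_2‖) / ln(‖e_2‖/‖e_1‖)
  = ln(3.6427e-08/3.1294e-05) / ln(3.1294e-05/1.7683e-03)
  = ln(0.00116403) / ln(0.0176972)
  = -6.755867 / -4.034349 ≈ 1.674587

1.675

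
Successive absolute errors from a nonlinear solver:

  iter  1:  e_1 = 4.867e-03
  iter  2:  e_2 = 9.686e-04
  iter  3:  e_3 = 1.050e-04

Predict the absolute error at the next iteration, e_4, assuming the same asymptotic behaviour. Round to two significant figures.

First estimate the order: p ≈ ln(e_3/e_2) / ln(e_2/e_1) = ln(1.050e-04/9.686e-04)/ln(9.686e-04/4.867e-03) = ln(0.108404)/ln(0.199014) ≈ 1.3763.
Then e_4 ≈ e_3·(e_3/e_2)^p = 1.050e-04·(0.108404)^1.3763 = 1.050e-04·0.0469821 ≈ 4.933e-06.

4.9e-6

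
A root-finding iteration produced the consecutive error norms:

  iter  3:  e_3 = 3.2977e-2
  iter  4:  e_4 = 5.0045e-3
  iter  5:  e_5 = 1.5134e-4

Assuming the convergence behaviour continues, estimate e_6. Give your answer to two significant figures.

First estimate the order: p ≈ ln(e_5/e_4) / ln(e_4/e_3) = ln(1.5134e-4/5.0045e-3)/ln(5.0045e-3/3.2977e-2) = ln(0.0302408)/ln(0.151757) ≈ 1.8555.
Then e_6 ≈ e_5·(e_5/e_4)^p = 1.5134e-4·(0.0302408)^1.8555 = 1.5134e-4·0.00151615 ≈ 2.295e-07.

2.3e-7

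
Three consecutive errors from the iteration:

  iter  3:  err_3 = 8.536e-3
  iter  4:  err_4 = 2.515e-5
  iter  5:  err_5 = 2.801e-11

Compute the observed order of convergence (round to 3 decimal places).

p ≈ ln(err_5/err_4) / ln(err_4/err_3)
  = ln(2.801e-11/2.515e-5) / ln(2.515e-5/8.536e-3)
  = ln(1.11372e-06) / ln(0.00294634)
  = -13.707805 / -5.827192 ≈ 2.352386

2.352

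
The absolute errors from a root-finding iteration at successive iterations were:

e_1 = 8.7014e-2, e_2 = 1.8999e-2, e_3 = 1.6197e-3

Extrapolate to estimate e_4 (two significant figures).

First estimate the order: p ≈ ln(e_3/e_2) / ln(e_2/e_1) = ln(1.6197e-3/1.8999e-2)/ln(1.8999e-2/8.7014e-2) = ln(0.0852519)/ln(0.218344) ≈ 1.6180.
Then e_4 ≈ e_3·(e_3/e_2)^p = 1.6197e-3·(0.0852519)^1.6180 = 1.6197e-3·0.0186157 ≈ 3.015e-05.

3.0e-5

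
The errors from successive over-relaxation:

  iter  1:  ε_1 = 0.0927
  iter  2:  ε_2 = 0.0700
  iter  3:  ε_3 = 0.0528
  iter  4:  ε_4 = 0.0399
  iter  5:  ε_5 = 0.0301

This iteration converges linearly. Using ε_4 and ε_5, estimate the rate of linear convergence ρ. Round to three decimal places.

0.754

ρ ≈ ε_5/ε_4 = 0.0301/0.0399 = 0.75439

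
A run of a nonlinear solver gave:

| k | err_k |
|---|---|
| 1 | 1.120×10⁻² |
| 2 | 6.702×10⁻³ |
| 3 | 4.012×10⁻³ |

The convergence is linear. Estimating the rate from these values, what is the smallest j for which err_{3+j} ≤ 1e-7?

Rate ρ ≈ err_3/err_2 = 4.012×10⁻³/6.702×10⁻³ = 0.5986.
After j more steps, err_{3+j} ≈ 4.012×10⁻³·ρ^j; need ρ^j ≤ 1e-7/4.012×10⁻³ = 2.49252e-05.
j ≥ ln(2.49252e-05)/ln(0.5986) = -10.5996/-0.51316 = 20.656.
So 21 more iterations are needed.

21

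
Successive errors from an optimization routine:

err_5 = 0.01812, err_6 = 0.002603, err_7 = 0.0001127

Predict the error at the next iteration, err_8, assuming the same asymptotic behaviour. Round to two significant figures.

7.0e-7

First estimate the order: p ≈ ln(err_7/err_6) / ln(err_6/err_5) = ln(0.0001127/0.002603)/ln(0.002603/0.01812) = ln(0.0432962)/ln(0.143653) ≈ 1.6181.
Then err_8 ≈ err_7·(err_7/err_6)^p = 0.0001127·(0.0432962)^1.6181 = 0.0001127·0.00621784 ≈ 7.008e-07.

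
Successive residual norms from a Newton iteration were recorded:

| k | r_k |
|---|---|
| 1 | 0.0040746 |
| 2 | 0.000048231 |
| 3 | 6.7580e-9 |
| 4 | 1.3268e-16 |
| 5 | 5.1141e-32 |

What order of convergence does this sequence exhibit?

2

Consecutive ratios: r_5/r_4 = 5.1141e-32/1.3268e-16 = 3.85446e-16, r_4/r_3 = 1.3268e-16/6.7580e-9 = 1.9633e-08.
p ≈ ln(3.85446e-16)/ln(1.9633e-08) = -35.4921/-17.7461 ≈ 2.00.
So the convergence is quadratic (order 2).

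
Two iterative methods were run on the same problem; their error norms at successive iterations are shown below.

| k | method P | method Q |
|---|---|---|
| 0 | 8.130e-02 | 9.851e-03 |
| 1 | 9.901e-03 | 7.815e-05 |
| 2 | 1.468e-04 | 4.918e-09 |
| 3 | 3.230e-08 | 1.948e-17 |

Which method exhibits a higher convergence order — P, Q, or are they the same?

Method P: p ≈ ln(3.230e-08/1.468e-04)/ln(1.468e-04/9.901e-03) ≈ 2.00.
Method Q: p ≈ ln(1.948e-17/4.918e-09)/ln(4.918e-09/7.815e-05) ≈ 2.00.
Both orders ≈ 2.0 — effectively the same.

same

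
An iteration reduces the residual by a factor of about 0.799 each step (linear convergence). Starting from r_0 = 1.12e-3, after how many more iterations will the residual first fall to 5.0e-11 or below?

76

After k steps, r_k ≈ 1.12e-3·0.799^k.
Need 0.799^k ≤ 5.0e-11/1.12e-3 = 4.46429e-08.
k ≥ ln(4.46429e-08)/ln(0.799) = -16.9246/-0.22439 = 75.425.
Smallest integer k = 76.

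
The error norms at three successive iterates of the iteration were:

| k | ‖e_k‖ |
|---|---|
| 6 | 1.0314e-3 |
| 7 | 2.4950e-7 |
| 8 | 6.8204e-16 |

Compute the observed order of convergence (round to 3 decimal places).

p ≈ ln(‖e_8‖/‖e_7‖) / ln(‖e_7‖/‖e_6‖)
  = ln(6.8204e-16/2.4950e-7) / ln(2.4950e-7/1.0314e-3)
  = ln(2.73363e-09) / ln(0.000241904)
  = -19.717635 / -8.326970 ≈ 2.367924

2.368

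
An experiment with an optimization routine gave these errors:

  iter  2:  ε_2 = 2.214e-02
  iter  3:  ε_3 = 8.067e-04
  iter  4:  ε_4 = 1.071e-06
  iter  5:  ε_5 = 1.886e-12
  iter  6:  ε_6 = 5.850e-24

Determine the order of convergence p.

Consecutive ratios: ε_6/ε_5 = 5.850e-24/1.886e-12 = 3.1018e-12, ε_5/ε_4 = 1.886e-12/1.071e-06 = 1.76097e-06.
p ≈ ln(3.1018e-12)/ln(1.76097e-06) = -26.4990/-13.2496 ≈ 2.00.
So the convergence is quadratic (order 2).

2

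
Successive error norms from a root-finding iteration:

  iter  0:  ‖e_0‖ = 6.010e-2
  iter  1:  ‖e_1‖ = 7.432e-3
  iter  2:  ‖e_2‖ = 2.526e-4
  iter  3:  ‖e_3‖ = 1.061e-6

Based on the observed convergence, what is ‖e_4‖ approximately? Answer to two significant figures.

First estimate the order: p ≈ ln(‖e_3‖/‖e_2‖) / ln(‖e_2‖/‖e_1‖) = ln(1.061e-6/2.526e-4)/ln(2.526e-4/7.432e-3) = ln(0.00420032)/ln(0.0339882) ≈ 1.6183.
Then ‖e_4‖ ≈ ‖e_3‖·(‖e_3‖/‖e_2‖)^p = 1.061e-6·(0.00420032)^1.6183 = 1.061e-6·0.000142481 ≈ 1.512e-10.

1.5e-10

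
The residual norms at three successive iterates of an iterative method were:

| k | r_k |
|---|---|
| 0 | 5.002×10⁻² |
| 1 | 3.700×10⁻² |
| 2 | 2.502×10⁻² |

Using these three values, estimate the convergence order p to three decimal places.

1.298

p ≈ ln(r_2/r_1) / ln(r_1/r_0)
  = ln(2.502×10⁻²/3.700×10⁻²) / ln(3.700×10⁻²/5.002×10⁻²)
  = ln(0.676216) / ln(0.739704)
  = -0.391243 / -0.301505 ≈ 1.297634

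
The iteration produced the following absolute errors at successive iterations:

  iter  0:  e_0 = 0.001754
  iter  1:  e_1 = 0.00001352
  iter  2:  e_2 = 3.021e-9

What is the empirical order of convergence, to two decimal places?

1.73

p ≈ ln(e_2/e_1) / ln(e_1/e_0)
  = ln(3.021e-9/0.00001352) / ln(0.00001352/0.001754)
  = ln(0.000223447) / ln(0.0077081)
  = -8.40634 / -4.86548 ≈ 1.72775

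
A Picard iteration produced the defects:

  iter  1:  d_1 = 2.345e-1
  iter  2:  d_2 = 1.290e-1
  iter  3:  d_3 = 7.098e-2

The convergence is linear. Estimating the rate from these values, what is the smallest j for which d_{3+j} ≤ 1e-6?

19

Rate ρ ≈ d_3/d_2 = 7.098e-2/1.290e-1 = 0.5502.
After j more steps, d_{3+j} ≈ 7.098e-2·ρ^j; need ρ^j ≤ 1e-6/7.098e-2 = 1.40885e-05.
j ≥ ln(1.40885e-05)/ln(0.5502) = -11.1702/-0.59747 = 18.696.
So 19 more iterations are needed.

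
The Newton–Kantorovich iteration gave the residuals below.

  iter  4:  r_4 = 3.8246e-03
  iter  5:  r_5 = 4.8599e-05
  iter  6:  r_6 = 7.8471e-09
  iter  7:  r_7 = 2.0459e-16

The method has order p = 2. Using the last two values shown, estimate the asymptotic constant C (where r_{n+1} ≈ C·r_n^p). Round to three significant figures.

C ≈ r_7 / r_6^2
  = 2.0459e-16 / (7.8471e-09)^2
  = 2.0459e-16 / 6.1577e-17 ≈ 3.3225

3.32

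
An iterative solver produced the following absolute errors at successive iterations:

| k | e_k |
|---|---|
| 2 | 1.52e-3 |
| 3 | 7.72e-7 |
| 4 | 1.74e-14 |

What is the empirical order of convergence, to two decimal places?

2.32

p ≈ ln(e_4/e_3) / ln(e_3/e_2)
  = ln(1.74e-14/7.72e-7) / ln(7.72e-7/1.52e-3)
  = ln(2.25389e-08) / ln(0.000507895)
  = -17.60802 / -7.58524 ≈ 2.32135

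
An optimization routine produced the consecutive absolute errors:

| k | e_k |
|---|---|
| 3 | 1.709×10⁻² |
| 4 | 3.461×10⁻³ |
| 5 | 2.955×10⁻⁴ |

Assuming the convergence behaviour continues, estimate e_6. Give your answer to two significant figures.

First estimate the order: p ≈ ln(e_5/e_4) / ln(e_4/e_3) = ln(2.955×10⁻⁴/3.461×10⁻³)/ln(3.461×10⁻³/1.709×10⁻²) = ln(0.0853799)/ln(0.202516) ≈ 1.5409.
Then e_6 ≈ e_5·(e_5/e_4)^p = 2.955×10⁻⁴·(0.0853799)^1.5409 = 2.955×10⁻⁴·0.0225593 ≈ 6.666e-06.

6.7e-6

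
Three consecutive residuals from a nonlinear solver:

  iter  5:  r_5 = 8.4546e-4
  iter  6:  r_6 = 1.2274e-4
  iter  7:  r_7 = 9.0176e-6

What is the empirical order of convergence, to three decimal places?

p ≈ ln(r_7/r_6) / ln(r_6/r_5)
  = ln(9.0176e-6/1.2274e-4) / ln(1.2274e-4/8.4546e-4)
  = ln(0.0734691) / ln(0.145175)
  = -2.610890 / -1.929815 ≈ 1.352922

1.353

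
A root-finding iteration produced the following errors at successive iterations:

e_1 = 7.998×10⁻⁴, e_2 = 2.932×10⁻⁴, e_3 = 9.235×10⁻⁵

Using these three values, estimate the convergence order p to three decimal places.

p ≈ ln(e_3/e_2) / ln(e_2/e_1)
  = ln(9.235×10⁻⁵/2.932×10⁻⁴) / ln(2.932×10⁻⁴/7.998×10⁻⁴)
  = ln(0.314973) / ln(0.366592)
  = -1.155268 / -1.003506 ≈ 1.151232

1.151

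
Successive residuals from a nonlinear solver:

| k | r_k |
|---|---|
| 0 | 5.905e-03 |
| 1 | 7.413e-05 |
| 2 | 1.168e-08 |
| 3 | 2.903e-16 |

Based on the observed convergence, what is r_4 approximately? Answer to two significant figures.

First estimate the order: p ≈ ln(r_3/r_2) / ln(r_2/r_1) = ln(2.903e-16/1.168e-08)/ln(1.168e-08/7.413e-05) = ln(2.48545e-08)/ln(0.000157561) ≈ 1.9999.
Then r_4 ≈ r_3·(r_3/r_2)^p = 2.903e-16·(2.48545e-08)^1.9999 = 2.903e-16·6.18829e-16 ≈ 1.796e-31.

1.8e-31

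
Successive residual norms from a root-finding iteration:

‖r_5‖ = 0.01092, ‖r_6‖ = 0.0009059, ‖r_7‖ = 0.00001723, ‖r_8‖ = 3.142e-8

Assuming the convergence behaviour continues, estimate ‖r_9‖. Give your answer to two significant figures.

1.4e-12

First estimate the order: p ≈ ln(‖r_8‖/‖r_7‖) / ln(‖r_7‖/‖r_6‖) = ln(3.142e-8/0.00001723)/ln(0.00001723/0.0009059) = ln(0.00182356)/ln(0.0190198) ≈ 1.5918.
Then ‖r_9‖ ≈ ‖r_8‖·(‖r_8‖/‖r_7‖)^p = 3.142e-8·(0.00182356)^1.5918 = 3.142e-8·4.36448e-05 ≈ 1.371e-12.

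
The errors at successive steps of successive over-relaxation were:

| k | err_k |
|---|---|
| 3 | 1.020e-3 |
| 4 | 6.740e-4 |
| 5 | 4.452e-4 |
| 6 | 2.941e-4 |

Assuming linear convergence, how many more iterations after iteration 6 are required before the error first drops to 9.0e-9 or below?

Rate ρ ≈ err_6/err_5 = 2.941e-4/4.452e-4 = 0.6606.
After j more steps, err_{6+j} ≈ 2.941e-4·ρ^j; need ρ^j ≤ 9.0e-9/2.941e-4 = 3.06018e-05.
j ≥ ln(3.06018e-05)/ln(0.6606) = -10.3945/-0.41461 = 25.071.
So 26 more iterations are needed.

26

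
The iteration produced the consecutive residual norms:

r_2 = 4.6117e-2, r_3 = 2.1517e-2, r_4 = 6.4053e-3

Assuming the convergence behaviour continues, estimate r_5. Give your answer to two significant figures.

9.3e-4

First estimate the order: p ≈ ln(r_4/r_3) / ln(r_3/r_2) = ln(6.4053e-3/2.1517e-2)/ln(2.1517e-2/4.6117e-2) = ln(0.297686)/ln(0.466574) ≈ 1.5895.
Then r_5 ≈ r_4·(r_4/r_3)^p = 6.4053e-3·(0.297686)^1.5895 = 6.4053e-3·0.145727 ≈ 0.0009334.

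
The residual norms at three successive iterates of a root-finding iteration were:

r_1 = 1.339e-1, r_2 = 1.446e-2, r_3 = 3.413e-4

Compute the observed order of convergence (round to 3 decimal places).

p ≈ ln(r_3/r_2) / ln(r_2/r_1)
  = ln(3.413e-4/1.446e-2) / ln(1.446e-2/1.339e-1)
  = ln(0.023603) / ln(0.107991)
  = -3.746381 / -2.225707 ≈ 1.683232

1.683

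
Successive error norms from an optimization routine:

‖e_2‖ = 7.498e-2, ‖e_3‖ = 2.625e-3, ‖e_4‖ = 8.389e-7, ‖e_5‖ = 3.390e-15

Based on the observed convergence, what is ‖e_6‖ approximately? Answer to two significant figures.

2.4e-35

First estimate the order: p ≈ ln(‖e_5‖/‖e_4‖) / ln(‖e_4‖/‖e_3‖) = ln(3.390e-15/8.389e-7)/ln(8.389e-7/2.625e-3) = ln(4.04101e-09)/ln(0.000319581) ≈ 2.4013.
Then ‖e_6‖ ≈ ‖e_5‖·(‖e_5‖/‖e_4‖)^p = 3.390e-15·(4.04101e-09)^2.4013 = 3.390e-15·6.99301e-21 ≈ 2.371e-35.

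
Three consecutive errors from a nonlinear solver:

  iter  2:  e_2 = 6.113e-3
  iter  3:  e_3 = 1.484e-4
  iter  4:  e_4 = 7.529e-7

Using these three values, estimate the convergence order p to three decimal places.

1.421

p ≈ ln(e_4/e_3) / ln(e_3/e_2)
  = ln(7.529e-7/1.484e-4) / ln(1.484e-4/6.113e-3)
  = ln(0.00507345) / ln(0.0242761)
  = -5.283734 / -3.718263 ≈ 1.421022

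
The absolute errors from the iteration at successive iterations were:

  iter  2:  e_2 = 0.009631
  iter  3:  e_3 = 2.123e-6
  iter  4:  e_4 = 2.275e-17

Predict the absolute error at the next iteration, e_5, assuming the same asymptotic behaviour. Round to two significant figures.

First estimate the order: p ≈ ln(e_4/e_3) / ln(e_3/e_2) = ln(2.275e-17/2.123e-6)/ln(2.123e-6/0.009631) = ln(1.0716e-11)/ln(0.000220434) ≈ 2.9999.
Then e_5 ≈ e_4·(e_4/e_3)^p = 2.275e-17·(1.0716e-11)^2.9999 = 2.275e-17·1.23366e-33 ≈ 2.807e-50.

2.8e-50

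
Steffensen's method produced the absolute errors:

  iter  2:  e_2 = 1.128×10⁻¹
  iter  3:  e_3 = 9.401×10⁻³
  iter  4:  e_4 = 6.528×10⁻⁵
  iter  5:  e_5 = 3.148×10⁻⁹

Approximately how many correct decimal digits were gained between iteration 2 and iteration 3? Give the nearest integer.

Digits gained ≈ log₁₀(e_2/e_3) = log₁₀(1.128×10⁻¹/9.401×10⁻³) = log₁₀(11.9987) ≈ 1.079.

1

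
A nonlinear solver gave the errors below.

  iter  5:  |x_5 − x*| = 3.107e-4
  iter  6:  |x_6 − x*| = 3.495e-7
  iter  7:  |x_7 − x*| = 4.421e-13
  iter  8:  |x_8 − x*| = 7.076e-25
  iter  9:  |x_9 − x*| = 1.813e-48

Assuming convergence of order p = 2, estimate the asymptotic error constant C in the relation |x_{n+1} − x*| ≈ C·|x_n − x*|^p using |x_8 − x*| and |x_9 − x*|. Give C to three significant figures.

C ≈ |x_9 − x*| / |x_8 − x*|^2
  = 1.813e-48 / (7.076e-25)^2
  = 1.813e-48 / 5.00698e-49 ≈ 3.6209

3.62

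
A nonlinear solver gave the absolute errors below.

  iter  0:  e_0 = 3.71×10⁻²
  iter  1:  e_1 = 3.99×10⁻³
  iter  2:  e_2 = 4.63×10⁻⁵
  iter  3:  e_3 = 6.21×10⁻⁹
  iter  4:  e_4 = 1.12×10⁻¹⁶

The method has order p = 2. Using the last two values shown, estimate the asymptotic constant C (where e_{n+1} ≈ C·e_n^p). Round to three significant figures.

2.90

C ≈ e_4 / e_3^2
  = 1.12×10⁻¹⁶ / (6.21×10⁻⁹)^2
  = 1.12×10⁻¹⁶ / 3.85641e-17 ≈ 2.9043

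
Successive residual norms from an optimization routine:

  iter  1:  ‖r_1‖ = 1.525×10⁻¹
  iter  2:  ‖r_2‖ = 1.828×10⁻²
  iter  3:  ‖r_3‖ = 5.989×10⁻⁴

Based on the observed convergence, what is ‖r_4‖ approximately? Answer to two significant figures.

First estimate the order: p ≈ ln(‖r_3‖/‖r_2‖) / ln(‖r_2‖/‖r_1‖) = ln(5.989×10⁻⁴/1.828×10⁻²)/ln(1.828×10⁻²/1.525×10⁻¹) = ln(0.0327626)/ln(0.119869) ≈ 1.6115.
Then ‖r_4‖ ≈ ‖r_3‖·(‖r_3‖/‖r_2‖)^p = 5.989×10⁻⁴·(0.0327626)^1.6115 = 5.989×10⁻⁴·0.00405072 ≈ 2.426e-06.

2.4e-6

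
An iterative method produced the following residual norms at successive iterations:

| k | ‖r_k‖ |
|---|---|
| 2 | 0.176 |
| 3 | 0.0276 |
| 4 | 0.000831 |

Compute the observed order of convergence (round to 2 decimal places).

p ≈ ln(‖r_4‖/‖r_3‖) / ln(‖r_3‖/‖r_2‖)
  = ln(0.000831/0.0276) / ln(0.0276/0.176)
  = ln(0.0301087) / ln(0.156818)
  = -3.50294 / -1.85267 ≈ 1.89075

1.89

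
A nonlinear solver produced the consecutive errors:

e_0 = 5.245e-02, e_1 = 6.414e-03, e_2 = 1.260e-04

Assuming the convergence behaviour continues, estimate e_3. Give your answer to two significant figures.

8.1e-8

First estimate the order: p ≈ ln(e_2/e_1) / ln(e_1/e_0) = ln(1.260e-04/6.414e-03)/ln(6.414e-03/5.245e-02) = ln(0.0196445)/ln(0.122288) ≈ 1.8702.
Then e_3 ≈ e_2·(e_2/e_1)^p = 1.260e-04·(0.0196445)^1.8702 = 1.260e-04·0.000642716 ≈ 8.098e-08.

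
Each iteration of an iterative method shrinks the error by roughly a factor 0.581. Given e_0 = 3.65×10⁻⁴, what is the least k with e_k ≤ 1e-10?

After k steps, e_k ≈ 3.65×10⁻⁴·0.581^k.
Need 0.581^k ≤ 1e-10/3.65×10⁻⁴ = 2.73973e-07.
k ≥ ln(2.73973e-07)/ln(0.581) = -15.1102/-0.54300 = 27.827.
Smallest integer k = 28.

28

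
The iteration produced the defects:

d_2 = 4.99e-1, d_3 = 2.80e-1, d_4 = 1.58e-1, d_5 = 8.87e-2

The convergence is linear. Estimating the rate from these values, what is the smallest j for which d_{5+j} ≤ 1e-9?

32

Rate ρ ≈ d_5/d_4 = 8.87e-2/1.58e-1 = 0.5614.
After j more steps, d_{5+j} ≈ 8.87e-2·ρ^j; need ρ^j ≤ 1e-9/8.87e-2 = 1.1274e-08.
j ≥ ln(1.1274e-08)/ln(0.5614) = -18.3008/-0.57732 = 31.700.
So 32 more iterations are needed.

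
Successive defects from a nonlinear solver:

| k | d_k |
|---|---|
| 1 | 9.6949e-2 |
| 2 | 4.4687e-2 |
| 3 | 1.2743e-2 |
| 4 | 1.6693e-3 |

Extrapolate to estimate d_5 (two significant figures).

First estimate the order: p ≈ ln(d_4/d_3) / ln(d_3/d_2) = ln(1.6693e-3/1.2743e-2)/ln(1.2743e-2/4.4687e-2) = ln(0.130997)/ln(0.285161) ≈ 1.6200.
Then d_5 ≈ d_4·(d_4/d_3)^p = 1.6693e-3·(0.130997)^1.6200 = 1.6693e-3·0.0371504 ≈ 6.202e-05.

6.2e-5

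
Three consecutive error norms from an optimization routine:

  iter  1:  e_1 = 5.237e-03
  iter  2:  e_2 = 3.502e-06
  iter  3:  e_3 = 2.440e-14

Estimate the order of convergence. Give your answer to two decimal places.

2.57

p ≈ ln(e_3/e_2) / ln(e_2/e_1)
  = ln(2.440e-14/3.502e-06) / ln(3.502e-06/5.237e-03)
  = ln(6.96745e-09) / ln(0.000668703)
  = -18.78202 / -7.31017 ≈ 2.56930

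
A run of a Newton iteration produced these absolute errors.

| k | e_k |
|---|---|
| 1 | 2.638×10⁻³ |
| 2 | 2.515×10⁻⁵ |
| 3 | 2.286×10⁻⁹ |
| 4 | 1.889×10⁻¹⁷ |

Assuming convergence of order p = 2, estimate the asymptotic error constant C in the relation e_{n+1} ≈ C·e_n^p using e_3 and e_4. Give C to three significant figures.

C ≈ e_4 / e_3^2
  = 1.889×10⁻¹⁷ / (2.286×10⁻⁹)^2
  = 1.889×10⁻¹⁷ / 5.2258e-18 ≈ 3.6148

3.61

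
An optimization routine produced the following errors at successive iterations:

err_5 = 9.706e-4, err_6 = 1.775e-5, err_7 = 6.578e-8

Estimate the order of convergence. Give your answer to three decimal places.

1.399

p ≈ ln(err_7/err_6) / ln(err_6/err_5)
  = ln(6.578e-8/1.775e-5) / ln(1.775e-5/9.706e-4)
  = ln(0.00370592) / ln(0.0182877)
  = -5.597824 / -4.001527 ≈ 1.398922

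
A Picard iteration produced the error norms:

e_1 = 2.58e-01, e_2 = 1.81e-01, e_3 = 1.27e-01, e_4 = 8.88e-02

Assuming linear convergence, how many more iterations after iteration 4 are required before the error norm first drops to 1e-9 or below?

52

Rate ρ ≈ e_4/e_3 = 8.88e-02/1.27e-01 = 0.6992.
After j more steps, e_{4+j} ≈ 8.88e-02·ρ^j; need ρ^j ≤ 1e-9/8.88e-02 = 1.12613e-08.
j ≥ ln(1.12613e-08)/ln(0.6992) = -18.3019/-0.35782 = 51.148.
So 52 more iterations are needed.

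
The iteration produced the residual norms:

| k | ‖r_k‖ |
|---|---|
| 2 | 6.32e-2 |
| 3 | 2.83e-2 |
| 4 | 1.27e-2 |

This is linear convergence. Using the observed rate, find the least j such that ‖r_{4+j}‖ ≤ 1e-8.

18

Rate ρ ≈ ‖r_4‖/‖r_3‖ = 1.27e-2/2.83e-2 = 0.4488.
After j more steps, ‖r_{4+j}‖ ≈ 1.27e-2·ρ^j; need ρ^j ≤ 1e-8/1.27e-2 = 7.87402e-07.
j ≥ ln(7.87402e-07)/ln(0.4488) = -14.0545/-0.80118 = 17.542.
So 18 more iterations are needed.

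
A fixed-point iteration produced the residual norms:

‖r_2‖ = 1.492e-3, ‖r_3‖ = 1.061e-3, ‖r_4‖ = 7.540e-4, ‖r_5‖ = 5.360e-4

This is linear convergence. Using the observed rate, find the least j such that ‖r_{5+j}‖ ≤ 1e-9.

Rate ρ ≈ ‖r_5‖/‖r_4‖ = 5.360e-4/7.540e-4 = 0.7109.
After j more steps, ‖r_{5+j}‖ ≈ 5.360e-4·ρ^j; need ρ^j ≤ 1e-9/5.360e-4 = 1.86567e-06.
j ≥ ln(1.86567e-06)/ln(0.7109) = -13.1919/-0.34122 = 38.661.
So 39 more iterations are needed.

39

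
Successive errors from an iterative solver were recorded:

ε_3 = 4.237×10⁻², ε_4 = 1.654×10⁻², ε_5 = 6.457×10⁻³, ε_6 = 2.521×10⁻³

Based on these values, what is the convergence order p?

Consecutive ratios: ε_6/ε_5 = 2.521×10⁻³/6.457×10⁻³ = 0.390429, ε_5/ε_4 = 6.457×10⁻³/1.654×10⁻² = 0.390387.
p ≈ ln(0.390429)/ln(0.390387) = -0.9405/-0.9406 ≈ 1.00.
So the convergence is linear (order 1).

1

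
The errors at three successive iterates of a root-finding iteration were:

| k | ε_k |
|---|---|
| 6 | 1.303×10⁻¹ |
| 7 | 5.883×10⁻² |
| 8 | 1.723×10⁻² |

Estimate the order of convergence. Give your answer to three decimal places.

1.544

p ≈ ln(ε_8/ε_7) / ln(ε_7/ε_6)
  = ln(1.723×10⁻²/5.883×10⁻²) / ln(5.883×10⁻²/1.303×10⁻¹)
  = ln(0.292878) / ln(0.451497)
  = -1.227999 / -0.795187 ≈ 1.544290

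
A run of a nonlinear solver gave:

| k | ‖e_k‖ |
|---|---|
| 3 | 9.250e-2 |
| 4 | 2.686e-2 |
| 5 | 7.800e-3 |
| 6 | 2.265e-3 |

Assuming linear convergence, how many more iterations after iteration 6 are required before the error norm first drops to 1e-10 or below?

14

Rate ρ ≈ ‖e_6‖/‖e_5‖ = 2.265e-3/7.800e-3 = 0.2904.
After j more steps, ‖e_{6+j}‖ ≈ 2.265e-3·ρ^j; need ρ^j ≤ 1e-10/2.265e-3 = 4.41501e-08.
j ≥ ln(4.41501e-08)/ln(0.2904) = -16.9357/-1.23650 = 13.696.
So 14 more iterations are needed.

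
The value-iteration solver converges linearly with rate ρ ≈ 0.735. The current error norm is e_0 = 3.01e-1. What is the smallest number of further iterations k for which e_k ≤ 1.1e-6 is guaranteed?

41

After k steps, e_k ≈ 3.01e-1·0.735^k.
Need 0.735^k ≤ 1.1e-6/3.01e-1 = 3.65449e-06.
k ≥ ln(3.65449e-06)/ln(0.735) = -12.5196/-0.30788 = 40.664.
Smallest integer k = 41.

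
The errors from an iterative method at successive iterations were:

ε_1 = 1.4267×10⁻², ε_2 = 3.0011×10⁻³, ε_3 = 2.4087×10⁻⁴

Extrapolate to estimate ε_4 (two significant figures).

4.1e-6

First estimate the order: p ≈ ln(ε_3/ε_2) / ln(ε_2/ε_1) = ln(2.4087×10⁻⁴/3.0011×10⁻³)/ln(3.0011×10⁻³/1.4267×10⁻²) = ln(0.0802606)/ln(0.210353) ≈ 1.6180.
Then ε_4 ≈ ε_3·(ε_3/ε_2)^p = 2.4087×10⁻⁴·(0.0802606)^1.6180 = 2.4087×10⁻⁴·0.0168844 ≈ 4.067e-06.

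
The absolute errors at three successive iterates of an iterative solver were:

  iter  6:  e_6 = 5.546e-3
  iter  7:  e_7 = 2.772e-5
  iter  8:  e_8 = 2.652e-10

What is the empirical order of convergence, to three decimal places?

2.181

p ≈ ln(e_8/e_7) / ln(e_7/e_6)
  = ln(2.652e-10/2.772e-5) / ln(2.772e-5/5.546e-3)
  = ln(9.5671e-06) / ln(0.0049982)
  = -11.557180 / -5.298677 ≈ 2.181144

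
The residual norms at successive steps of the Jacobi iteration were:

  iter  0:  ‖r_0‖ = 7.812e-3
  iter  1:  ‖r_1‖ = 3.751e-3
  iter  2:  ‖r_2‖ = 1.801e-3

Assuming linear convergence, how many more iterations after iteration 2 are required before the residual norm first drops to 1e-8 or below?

17

Rate ρ ≈ ‖r_2‖/‖r_1‖ = 1.801e-3/3.751e-3 = 0.4801.
After j more steps, ‖r_{2+j}‖ ≈ 1.801e-3·ρ^j; need ρ^j ≤ 1e-8/1.801e-3 = 5.55247e-06.
j ≥ ln(5.55247e-06)/ln(0.4801) = -12.1013/-0.73376 = 16.492.
So 17 more iterations are needed.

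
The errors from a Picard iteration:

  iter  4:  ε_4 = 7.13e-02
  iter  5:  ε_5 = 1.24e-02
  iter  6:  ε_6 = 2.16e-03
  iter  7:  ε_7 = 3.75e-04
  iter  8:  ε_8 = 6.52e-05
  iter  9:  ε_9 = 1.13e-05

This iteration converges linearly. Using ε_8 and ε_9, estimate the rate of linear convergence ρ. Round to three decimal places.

ρ ≈ ε_9/ε_8 = 1.13e-05/6.52e-05 = 0.17331

0.173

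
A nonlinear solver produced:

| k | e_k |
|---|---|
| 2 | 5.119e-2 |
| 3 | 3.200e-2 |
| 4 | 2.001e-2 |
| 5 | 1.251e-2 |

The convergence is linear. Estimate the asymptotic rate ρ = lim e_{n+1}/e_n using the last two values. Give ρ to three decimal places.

ρ ≈ e_5/e_4 = 1.251e-2/2.001e-2 = 0.62519

0.625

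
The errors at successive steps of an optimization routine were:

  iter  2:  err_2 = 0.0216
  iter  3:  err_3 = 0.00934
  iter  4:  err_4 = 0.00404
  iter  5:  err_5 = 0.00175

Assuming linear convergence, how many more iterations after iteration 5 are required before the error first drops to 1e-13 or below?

29

Rate ρ ≈ err_5/err_4 = 0.00175/0.00404 = 0.4332.
After j more steps, err_{5+j} ≈ 0.00175·ρ^j; need ρ^j ≤ 1e-13/0.00175 = 5.71429e-11.
j ≥ ln(5.71429e-11)/ln(0.4332) = -23.5855/-0.83656 = 28.193.
So 29 more iterations are needed.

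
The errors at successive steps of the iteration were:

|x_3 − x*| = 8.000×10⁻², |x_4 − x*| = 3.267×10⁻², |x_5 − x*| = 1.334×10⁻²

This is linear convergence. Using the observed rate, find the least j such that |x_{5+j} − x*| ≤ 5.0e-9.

17

Rate ρ ≈ |x_5 − x*|/|x_4 − x*| = 1.334×10⁻²/3.267×10⁻² = 0.4083.
After j more steps, |x_{5+j} − x*| ≈ 1.334×10⁻²·ρ^j; need ρ^j ≤ 5.0e-9/1.334×10⁻² = 3.74813e-07.
j ≥ ln(3.74813e-07)/ln(0.4083) = -14.7968/-0.89575 = 16.519.
So 17 more iterations are needed.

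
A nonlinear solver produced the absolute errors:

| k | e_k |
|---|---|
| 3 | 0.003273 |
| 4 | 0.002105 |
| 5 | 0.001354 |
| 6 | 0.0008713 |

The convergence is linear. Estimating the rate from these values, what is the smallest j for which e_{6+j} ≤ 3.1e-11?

Rate ρ ≈ e_6/e_5 = 0.0008713/0.001354 = 0.6435.
After j more steps, e_{6+j} ≈ 0.0008713·ρ^j; need ρ^j ≤ 3.1e-11/0.0008713 = 3.5579e-08.
j ≥ ln(3.5579e-08)/ln(0.6435) = -17.1515/-0.44083 = 38.907.
So 39 more iterations are needed.

39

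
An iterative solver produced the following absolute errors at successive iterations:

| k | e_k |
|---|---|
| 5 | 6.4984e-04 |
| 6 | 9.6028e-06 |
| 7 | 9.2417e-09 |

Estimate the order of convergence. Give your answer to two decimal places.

p ≈ ln(e_7/e_6) / ln(e_6/e_5)
  = ln(9.2417e-09/9.6028e-06) / ln(9.6028e-06/6.4984e-04)
  = ln(0.000962396) / ln(0.0147772)
  = -6.94608 / -4.21467 ≈ 1.64807

1.65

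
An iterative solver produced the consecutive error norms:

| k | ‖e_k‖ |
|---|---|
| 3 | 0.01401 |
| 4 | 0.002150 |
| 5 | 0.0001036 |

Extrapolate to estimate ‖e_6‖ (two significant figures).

7.7e-7

First estimate the order: p ≈ ln(‖e_5‖/‖e_4‖) / ln(‖e_4‖/‖e_3‖) = ln(0.0001036/0.002150)/ln(0.002150/0.01401) = ln(0.048186)/ln(0.153462) ≈ 1.6180.
Then ‖e_6‖ ≈ ‖e_5‖·(‖e_5‖/‖e_4‖)^p = 0.0001036·(0.048186)^1.6180 = 0.0001036·0.00739547 ≈ 7.662e-07.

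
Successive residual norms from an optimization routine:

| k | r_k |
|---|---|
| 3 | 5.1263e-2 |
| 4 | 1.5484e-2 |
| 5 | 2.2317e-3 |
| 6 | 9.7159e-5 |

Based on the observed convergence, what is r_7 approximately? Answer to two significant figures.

First estimate the order: p ≈ ln(r_6/r_5) / ln(r_5/r_4) = ln(9.7159e-5/2.2317e-3)/ln(2.2317e-3/1.5484e-2) = ln(0.0435359)/ln(0.144129) ≈ 1.6180.
Then r_7 ≈ r_6·(r_6/r_5)^p = 9.7159e-5·(0.0435359)^1.6180 = 9.7159e-5·0.0062756 ≈ 6.097e-07.

6.1e-7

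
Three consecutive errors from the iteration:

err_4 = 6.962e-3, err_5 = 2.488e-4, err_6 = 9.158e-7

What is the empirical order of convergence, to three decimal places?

p ≈ ln(err_6/err_5) / ln(err_5/err_4)
  = ln(9.158e-7/2.488e-4) / ln(2.488e-4/6.962e-3)
  = ln(0.00368087) / ln(0.0357369)
  = -5.604606 / -3.331572 ≈ 1.682271

1.682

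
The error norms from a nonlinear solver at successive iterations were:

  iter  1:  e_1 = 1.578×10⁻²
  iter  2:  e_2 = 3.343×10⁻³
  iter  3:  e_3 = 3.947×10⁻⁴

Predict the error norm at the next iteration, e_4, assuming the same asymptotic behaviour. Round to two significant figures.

First estimate the order: p ≈ ln(e_3/e_2) / ln(e_2/e_1) = ln(3.947×10⁻⁴/3.343×10⁻³)/ln(3.343×10⁻³/1.578×10⁻²) = ln(0.118068)/ln(0.21185) ≈ 1.3767.
Then e_4 ≈ e_3·(e_3/e_2)^p = 3.947×10⁻⁴·(0.118068)^1.3767 = 3.947×10⁻⁴·0.0527964 ≈ 2.084e-05.

2.1e-5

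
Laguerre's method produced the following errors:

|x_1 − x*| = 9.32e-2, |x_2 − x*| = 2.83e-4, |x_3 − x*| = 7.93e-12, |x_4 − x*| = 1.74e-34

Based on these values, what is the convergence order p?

3

Consecutive ratios: |x_4 − x*|/|x_3 − x*| = 1.74e-34/7.93e-12 = 2.1942e-23, |x_3 − x*|/|x_2 − x*| = 7.93e-12/2.83e-4 = 2.80212e-08.
p ≈ ln(2.1942e-23)/ln(2.80212e-08) = -52.1736/-17.3903 ≈ 3.00.
So the convergence is cubic (order 3).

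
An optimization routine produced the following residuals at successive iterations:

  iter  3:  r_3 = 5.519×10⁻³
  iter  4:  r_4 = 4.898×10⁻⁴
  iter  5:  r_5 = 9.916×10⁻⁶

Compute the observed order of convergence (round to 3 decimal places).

1.610

p ≈ ln(r_5/r_4) / ln(r_4/r_3)
  = ln(9.916×10⁻⁶/4.898×10⁻⁴) / ln(4.898×10⁻⁴/5.519×10⁻³)
  = ln(0.020245) / ln(0.088748)
  = -3.899847 / -2.421954 ≈ 1.610207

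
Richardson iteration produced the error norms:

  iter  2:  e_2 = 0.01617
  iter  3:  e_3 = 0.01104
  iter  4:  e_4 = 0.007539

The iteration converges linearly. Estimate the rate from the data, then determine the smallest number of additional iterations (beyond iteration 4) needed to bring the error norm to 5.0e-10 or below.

44

Rate ρ ≈ e_4/e_3 = 0.007539/0.01104 = 0.6829.
After j more steps, e_{4+j} ≈ 0.007539·ρ^j; need ρ^j ≤ 5.0e-10/0.007539 = 6.63218e-08.
j ≥ ln(6.63218e-08)/ln(0.6829) = -16.5287/-0.38141 = 43.336.
So 44 more iterations are needed.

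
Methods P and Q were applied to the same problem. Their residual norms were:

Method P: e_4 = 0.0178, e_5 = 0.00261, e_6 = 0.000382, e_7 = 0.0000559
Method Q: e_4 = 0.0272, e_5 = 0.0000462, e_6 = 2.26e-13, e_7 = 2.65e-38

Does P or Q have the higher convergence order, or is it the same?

Method P: p ≈ ln(0.0000559/0.000382)/ln(0.000382/0.00261) ≈ 1.00.
Method Q: p ≈ ln(2.65e-38/2.26e-13)/ln(2.26e-13/0.0000462) ≈ 3.00.
Method Q has the higher order (≈3.0 vs ≈1.0).

Q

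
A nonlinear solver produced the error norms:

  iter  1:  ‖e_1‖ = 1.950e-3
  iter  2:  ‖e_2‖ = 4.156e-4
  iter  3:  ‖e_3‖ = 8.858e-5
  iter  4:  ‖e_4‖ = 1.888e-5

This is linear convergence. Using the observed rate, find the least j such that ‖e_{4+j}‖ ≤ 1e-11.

10

Rate ρ ≈ ‖e_4‖/‖e_3‖ = 1.888e-5/8.858e-5 = 0.2131.
After j more steps, ‖e_{4+j}‖ ≈ 1.888e-5·ρ^j; need ρ^j ≤ 1e-11/1.888e-5 = 5.29661e-07.
j ≥ ln(5.29661e-07)/ln(0.2131) = -14.4510/-1.54599 = 9.347.
So 10 more iterations are needed.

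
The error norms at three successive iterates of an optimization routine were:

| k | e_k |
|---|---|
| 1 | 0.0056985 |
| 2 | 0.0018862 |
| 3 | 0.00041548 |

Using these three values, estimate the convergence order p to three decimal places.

p ≈ ln(e_3/e_2) / ln(e_2/e_1)
  = ln(0.00041548/0.0018862) / ln(0.0018862/0.0056985)
  = ln(0.220274) / ln(0.330999)
  = -1.512883 / -1.105640 ≈ 1.368332

1.368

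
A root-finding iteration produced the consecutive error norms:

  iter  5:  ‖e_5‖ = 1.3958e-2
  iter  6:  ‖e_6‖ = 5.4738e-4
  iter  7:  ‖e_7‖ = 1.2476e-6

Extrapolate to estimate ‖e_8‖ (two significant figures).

1.4e-11

First estimate the order: p ≈ ln(‖e_7‖/‖e_6‖) / ln(‖e_6‖/‖e_5‖) = ln(1.2476e-6/5.4738e-4)/ln(5.4738e-4/1.3958e-2) = ln(0.00227922)/ln(0.0392162) ≈ 1.8785.
Then ‖e_8‖ ≈ ‖e_7‖·(‖e_7‖/‖e_6‖)^p = 1.2476e-6·(0.00227922)^1.8785 = 1.2476e-6·1.08793e-05 ≈ 1.357e-11.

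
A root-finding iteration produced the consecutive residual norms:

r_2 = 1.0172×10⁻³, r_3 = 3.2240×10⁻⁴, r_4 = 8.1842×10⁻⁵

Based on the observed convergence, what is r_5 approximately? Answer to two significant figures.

1.6e-5

First estimate the order: p ≈ ln(r_4/r_3) / ln(r_3/r_2) = ln(8.1842×10⁻⁵/3.2240×10⁻⁴)/ln(3.2240×10⁻⁴/1.0172×10⁻³) = ln(0.253852)/ln(0.316948) ≈ 1.1932.
Then r_5 ≈ r_4·(r_4/r_3)^p = 8.1842×10⁻⁵·(0.253852)^1.1932 = 8.1842×10⁻⁵·0.194781 ≈ 1.594e-05.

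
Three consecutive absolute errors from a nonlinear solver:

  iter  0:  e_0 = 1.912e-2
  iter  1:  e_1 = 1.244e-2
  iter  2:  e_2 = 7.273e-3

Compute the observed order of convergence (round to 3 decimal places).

1.249

p ≈ ln(e_2/e_1) / ln(e_1/e_0)
  = ln(7.273e-3/1.244e-2) / ln(1.244e-2/1.912e-2)
  = ln(0.584646) / ln(0.650628)
  = -0.536749 / -0.429817 ≈ 1.248785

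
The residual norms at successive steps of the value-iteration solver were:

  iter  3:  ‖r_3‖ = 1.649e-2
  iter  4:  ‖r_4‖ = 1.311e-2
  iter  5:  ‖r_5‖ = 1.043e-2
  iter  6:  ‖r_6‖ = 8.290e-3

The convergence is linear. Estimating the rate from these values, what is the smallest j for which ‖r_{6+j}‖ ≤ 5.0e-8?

Rate ρ ≈ ‖r_6‖/‖r_5‖ = 8.290e-3/1.043e-2 = 0.7948.
After j more steps, ‖r_{6+j}‖ ≈ 8.290e-3·ρ^j; need ρ^j ≤ 5.0e-8/8.290e-3 = 6.03136e-06.
j ≥ ln(6.03136e-06)/ln(0.7948) = -12.0185/-0.22966 = 52.332.
So 53 more iterations are needed.

53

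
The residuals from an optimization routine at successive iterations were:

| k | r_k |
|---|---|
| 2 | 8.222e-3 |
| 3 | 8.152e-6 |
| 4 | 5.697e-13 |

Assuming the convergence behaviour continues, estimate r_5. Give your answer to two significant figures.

5.1e-30

First estimate the order: p ≈ ln(r_4/r_3) / ln(r_3/r_2) = ln(5.697e-13/8.152e-6)/ln(8.152e-6/8.222e-3) = ln(6.98847e-08)/ln(0.000991486) ≈ 2.3823.
Then r_5 ≈ r_4·(r_4/r_3)^p = 5.697e-13·(6.98847e-08)^2.3823 = 5.697e-13·8.97783e-18 ≈ 5.115e-30.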